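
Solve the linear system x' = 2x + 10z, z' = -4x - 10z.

Coefficient matrix A = [[2, 10], [-4, -10]].
Characteristic polynomial det(A - λI) = λ^2 + 8λ + 20 = 0.
Eigenvalues λ = -4 ± 2i (complex conjugate pair).
For λ=-4+2i: an eigenvector is (2,-1) - i(1,-1) = (2 - i, -1 + i).
A real fundamental pair from Re and Im of e^((-4+2i)t)v: X_1 = e^(-4t)(cos(2t)·(2,-1) + sin(2t)·(1,-1)), X_2 = e^(-4t)(sin(2t)·(2,-1) - cos(2t)·(1,-1)).
General solution: K_1X_1 + K_2X_2.

x(t) = K_1e^(-4t)sin(2t) + 2K_1e^(-4t)cos(2t) + 2K_2e^(-4t)sin(2t) - K_2e^(-4t)cos(2t), z(t) = -K_1e^(-4t)sin(2t) - K_1e^(-4t)cos(2t) - K_2e^(-4t)sin(2t) + K_2e^(-4t)cos(2t)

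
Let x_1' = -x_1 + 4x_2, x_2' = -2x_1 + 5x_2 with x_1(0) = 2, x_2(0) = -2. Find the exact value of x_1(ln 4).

A = [[-1,4],[-2,5]]; eigenvalues λ = 3, 1.
Eigenvectors: (-1,-1) for λ=3, (-2,-1) for λ=1.
From the initial condition, c_1 = 6, c_2 = -4.
x_1(ln 4) = (6)(4^3)(-1) + (-4)(4^1)(-2) = -352.

-352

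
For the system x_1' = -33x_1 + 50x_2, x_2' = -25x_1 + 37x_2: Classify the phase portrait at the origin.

A = [[-33,50],[-25,37]]; det(A-λI) = λ^2 - 4λ + 29.
λ = 2 ± 5i: positive real part.

unstable spiral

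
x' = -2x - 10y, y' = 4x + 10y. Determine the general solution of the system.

Coefficient matrix A = [[-2, -10], [4, 10]].
Characteristic polynomial det(A - λI) = λ^2 - 8λ + 20 = 0.
Eigenvalues λ = 4 ± 2i (complex conjugate pair).
For λ=4+2i: an eigenvector is (2,-1) - i(-1,1) = (2 + i, -1 - i).
A real fundamental pair from Re and Im of e^((4+2i)t)v: X_1 = e^(4t)(cos(2t)·(2,-1) + sin(2t)·(-1,1)), X_2 = e^(4t)(sin(2t)·(2,-1) - cos(2t)·(-1,1)).
General solution: C_1X_1 + C_2X_2.

x(t) = -C_1e^(4t)sin(2t) + 2C_1e^(4t)cos(2t) + 2C_2e^(4t)sin(2t) + C_2e^(4t)cos(2t), y(t) = C_1e^(4t)sin(2t) - C_1e^(4t)cos(2t) - C_2e^(4t)sin(2t) - C_2e^(4t)cos(2t)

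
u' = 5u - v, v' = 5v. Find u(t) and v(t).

u(t) = C_1e^(5t) + C_2te^(5t) - 2C_2e^(5t), v(t) = -C_2e^(5t)

Coefficient matrix A = [[5, -1], [0, 5]].
Characteristic polynomial det(A - λI) = λ^2 - 10λ + 25 = 0.
Single eigenvalue λ = 5 with algebraic multiplicity 2.
Eigenvector v = (1,0); generalized eigenvector w with (A-λI)w=v is (-2,-1).
General solution: e^(5t)[C_1·v + C_2·(t·v + w)].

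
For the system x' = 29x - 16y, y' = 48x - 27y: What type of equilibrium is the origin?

A = [[29,-16],[48,-27]]; det(A-λI) = λ^2 - 2λ - 15.
λ = 5, -3: opposite signs.

saddle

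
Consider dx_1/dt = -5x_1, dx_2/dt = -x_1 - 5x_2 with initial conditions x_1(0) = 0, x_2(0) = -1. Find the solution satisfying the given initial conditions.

Coefficient matrix A = [[-5, 0], [-1, -5]].
Characteristic polynomial det(A - λI) = λ^2 + 10λ + 25 = 0.
Single eigenvalue λ = -5 with algebraic multiplicity 2.
Eigenvector v = (0,-1); generalized eigenvector w with (A-λI)w=v is (1,-3).
General solution: e^(-5t)[c_1·v + c_2·(t·v + w)].
Applying x_1(0)=0, x_2(0)=-1 gives c_1=1, c_2=0.

x_1(t) = 0, x_2(t) = -e^(-5t)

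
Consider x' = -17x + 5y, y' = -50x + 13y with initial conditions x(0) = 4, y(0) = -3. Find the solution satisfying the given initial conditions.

x(t) = -15e^(-2t)sin(5t) + 4e^(-2t)cos(5t), y(t) = -49e^(-2t)sin(5t) - 3e^(-2t)cos(5t)

Coefficient matrix A = [[-17, 5], [-50, 13]].
Characteristic polynomial det(A - λI) = λ^2 + 4λ + 29 = 0.
Eigenvalues λ = -2 ± 5i (complex conjugate pair).
For λ=-2+5i: an eigenvector is (-1,-3) - i(0,1) = (-1, -3 - i).
A real fundamental pair from Re and Im of e^((-2+5i)t)v: X_1 = e^(-2t)(cos(5t)·(-1,-3) + sin(5t)·(0,1)), X_2 = e^(-2t)(sin(5t)·(-1,-3) - cos(5t)·(0,1)).
General solution: c_1X_1 + c_2X_2.
Applying x(0)=4, y(0)=-3 gives c_1=-4, c_2=15.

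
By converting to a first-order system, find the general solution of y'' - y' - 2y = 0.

Let x_1 = y, x_2 = y'. Then x_1' = x_2 and x_2' = 2x_1 + x_2.
A = [[0,1],[2,1]]; det(A-λI) = λ^2 - λ - 2.
Eigenvalues λ = 2, -1 with eigenvectors (1,2), (1,-1).

y(t) = c_1e^(2t) + c_2e^(-t)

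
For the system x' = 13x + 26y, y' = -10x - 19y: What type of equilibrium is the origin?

A = [[13,26],[-10,-19]]; det(A-λI) = λ^2 + 6λ + 13.
λ = -3 ± 2i: negative real part.

stable spiral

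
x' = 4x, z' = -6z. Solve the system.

x(t) = K_2e^(4t), z(t) = -K_1e^(-6t)

Coefficient matrix A = [[4, 0], [0, -6]].
Characteristic polynomial det(A - λI) = λ^2 + 2λ - 24 = 0.
Eigenvalues λ = -6, 4.
For λ=-6: (A-λI) row 1 is [10, 0], so an eigenvector is (0, -1).
For λ=4: (A-λI) row 2 is [0, -10], so an eigenvector is (1, 0).
General solution: K_1e^(-6t)(0,-1) + K_2e^(4t)(1,0).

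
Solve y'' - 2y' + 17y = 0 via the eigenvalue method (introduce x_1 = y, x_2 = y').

Let x_1 = y, x_2 = y'. Then x_1' = x_2 and x_2' = -17x_1 + 2x_2.
A = [[0,1],[-17,2]]; det(A-λI) = λ^2 - 2λ + 17.
Eigenvalues λ = 1 ± 4i.

y(t) = c_1e^(t)cos(4t) + c_2e^(t)sin(4t)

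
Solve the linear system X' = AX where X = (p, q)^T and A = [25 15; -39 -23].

Coefficient matrix A = [[25, 15], [-39, -23]].
Characteristic polynomial det(A - λI) = λ^2 - 2λ + 10 = 0.
Eigenvalues λ = 1 ± 3i (complex conjugate pair).
For λ=1+3i: an eigenvector is (-1,2) - i(2,-3) = (-1 - 2i, 2 + 3i).
A real fundamental pair from Re and Im of e^((1+3i)t)v: X_1 = e^(t)(cos(3t)·(-1,2) + sin(3t)·(2,-3)), X_2 = e^(t)(sin(3t)·(-1,2) - cos(3t)·(2,-3)).
General solution: C_1X_1 + C_2X_2.

p(t) = 2C_1e^(t)sin(3t) - C_1e^(t)cos(3t) - C_2e^(t)sin(3t) - 2C_2e^(t)cos(3t), q(t) = -3C_1e^(t)sin(3t) + 2C_1e^(t)cos(3t) + 2C_2e^(t)sin(3t) + 3C_2e^(t)cos(3t)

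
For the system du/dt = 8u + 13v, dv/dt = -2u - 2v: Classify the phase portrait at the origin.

A = [[8,13],[-2,-2]]; det(A-λI) = λ^2 - 6λ + 10.
λ = 3 ± i: positive real part.

unstable spiral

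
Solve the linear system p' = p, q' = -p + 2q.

p(t) = -K_1e^(t), q(t) = -K_1e^(t) + K_2e^(2t)

Coefficient matrix A = [[1, 0], [-1, 2]].
Characteristic polynomial det(A - λI) = λ^2 - 3λ + 2 = 0.
Eigenvalues λ = 1, 2.
For λ=1: (A-λI) row 2 is [-1, 1], so an eigenvector is (-1, -1).
For λ=2: (A-λI) row 1 is [-1, 0], so an eigenvector is (0, 1).
General solution: K_1e^(t)(-1,-1) + K_2e^(2t)(0,1).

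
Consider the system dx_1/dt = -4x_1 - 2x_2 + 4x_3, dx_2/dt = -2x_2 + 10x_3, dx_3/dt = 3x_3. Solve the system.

Coefficient matrix A = [[-4, -2, 4], [0, -2, 10], [0, 0, 3]].
det(A - λI) = 0 gives eigenvalues λ = 3, -2, -4.
For λ=3: eigenvector (0,2,1).
For λ=-2: eigenvector (-1,1,0).
For λ=-4: eigenvector (1,0,0).
General solution: c_1e^(3t)(0,2,1) + c_2e^(-2t)(-1,1,0) + c_3e^(-4t)(1,0,0).

x_1(t) = -c_2e^(-2t) + c_3e^(-4t), x_2(t) = 2c_1e^(3t) + c_2e^(-2t), x_3(t) = c_1e^(3t)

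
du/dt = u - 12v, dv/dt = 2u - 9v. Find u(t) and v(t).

Coefficient matrix A = [[1, -12], [2, -9]].
Characteristic polynomial det(A - λI) = λ^2 + 8λ + 15 = 0.
Eigenvalues λ = -5, -3.
For λ=-5: (A-λI) row 1 is [6, -12], so an eigenvector is (2, 1).
For λ=-3: (A-λI) row 1 is [4, -12], so an eigenvector is (-3, -1).
General solution: K_1e^(-5t)(2,1) + K_2e^(-3t)(-3,-1).

u(t) = 2K_1e^(-5t) - 3K_2e^(-3t), v(t) = K_1e^(-5t) - K_2e^(-3t)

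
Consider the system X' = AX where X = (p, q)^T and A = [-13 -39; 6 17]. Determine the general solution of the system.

p(t) = 3c_1e^(2t)sin(3t) + 2c_1e^(2t)cos(3t) + 2c_2e^(2t)sin(3t) - 3c_2e^(2t)cos(3t), q(t) = -c_1e^(2t)sin(3t) - c_1e^(2t)cos(3t) - c_2e^(2t)sin(3t) + c_2e^(2t)cos(3t)

Coefficient matrix A = [[-13, -39], [6, 17]].
Characteristic polynomial det(A - λI) = λ^2 - 4λ + 13 = 0.
Eigenvalues λ = 2 ± 3i (complex conjugate pair).
For λ=2+3i: an eigenvector is (2,-1) - i(3,-1) = (2 - 3i, -1 + i).
A real fundamental pair from Re and Im of e^((2+3i)t)v: X_1 = e^(2t)(cos(3t)·(2,-1) + sin(3t)·(3,-1)), X_2 = e^(2t)(sin(3t)·(2,-1) - cos(3t)·(3,-1)).
General solution: c_1X_1 + c_2X_2.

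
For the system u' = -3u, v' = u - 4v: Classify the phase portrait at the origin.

stable node

A = [[-3,0],[1,-4]]; det(A-λI) = λ^2 + 7λ + 12.
λ = -3, -4: both negative.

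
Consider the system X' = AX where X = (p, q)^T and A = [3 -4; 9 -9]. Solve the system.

p(t) = 2K_1e^(-3t) + 2K_2te^(-3t) - K_2e^(-3t), q(t) = 3K_1e^(-3t) + 3K_2te^(-3t) - 2K_2e^(-3t)

Coefficient matrix A = [[3, -4], [9, -9]].
Characteristic polynomial det(A - λI) = λ^2 + 6λ + 9 = 0.
Single eigenvalue λ = -3 with algebraic multiplicity 2.
Eigenvector v = (2,3); generalized eigenvector w with (A-λI)w=v is (-1,-2).
General solution: e^(-3t)[K_1·v + K_2·(t·v + w)].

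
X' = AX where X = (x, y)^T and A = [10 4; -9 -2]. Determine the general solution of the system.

x(t) = -2K_1e^(4t) - 2K_2te^(4t) + K_2e^(4t), y(t) = 3K_1e^(4t) + 3K_2te^(4t) - 2K_2e^(4t)

Coefficient matrix A = [[10, 4], [-9, -2]].
Characteristic polynomial det(A - λI) = λ^2 - 8λ + 16 = 0.
Single eigenvalue λ = 4 with algebraic multiplicity 2.
Eigenvector v = (-2,3); generalized eigenvector w with (A-λI)w=v is (1,-2).
General solution: e^(4t)[K_1·v + K_2·(t·v + w)].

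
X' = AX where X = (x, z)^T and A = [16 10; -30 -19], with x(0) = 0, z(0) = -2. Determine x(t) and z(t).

Coefficient matrix A = [[16, 10], [-30, -19]].
Characteristic polynomial det(A - λI) = λ^2 + 3λ - 4 = 0.
Eigenvalues λ = 1, -4.
For λ=1: (A-λI) row 1 is [15, 10], so an eigenvector is (-2, 3).
For λ=-4: (A-λI) row 1 is [20, 10], so an eigenvector is (-1, 2).
General solution: c_1e^(t)(-2,3) + c_2e^(-4t)(-1,2).
Applying x(0)=0, z(0)=-2 gives c_1=2, c_2=-4.

x(t) = -4e^(t) + 4e^(-4t), z(t) = 6e^(t) - 8e^(-4t)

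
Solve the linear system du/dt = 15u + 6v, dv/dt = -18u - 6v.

u(t) = 2C_1e^(6t) + C_2e^(3t), v(t) = -3C_1e^(6t) - 2C_2e^(3t)

Coefficient matrix A = [[15, 6], [-18, -6]].
Characteristic polynomial det(A - λI) = λ^2 - 9λ + 18 = 0.
Eigenvalues λ = 6, 3.
For λ=6: (A-λI) row 1 is [9, 6], so an eigenvector is (2, -3).
For λ=3: (A-λI) row 1 is [12, 6], so an eigenvector is (1, -2).
General solution: C_1e^(6t)(2,-3) + C_2e^(3t)(1,-2).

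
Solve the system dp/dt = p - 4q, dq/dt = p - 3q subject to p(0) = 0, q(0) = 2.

Coefficient matrix A = [[1, -4], [1, -3]].
Characteristic polynomial det(A - λI) = λ^2 + 2λ + 1 = 0.
Single eigenvalue λ = -1 with algebraic multiplicity 2.
Eigenvector v = (-2,-1); generalized eigenvector w with (A-λI)w=v is (-3,-1).
General solution: e^(-t)[C_1·v + C_2·(t·v + w)].
Applying p(0)=0, q(0)=2 gives C_1=-6, C_2=4.

p(t) = -8te^(-t), q(t) = -4te^(-t) + 2e^(-t)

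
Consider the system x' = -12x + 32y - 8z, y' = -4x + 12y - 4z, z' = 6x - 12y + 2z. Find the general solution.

Coefficient matrix A = [[-12, 32, -8], [-4, 12, -4], [6, -12, 2]].
det(A - λI) = 0 gives eigenvalues λ = 2, 4, -4.
For λ=2: eigenvector (4,2,1).
For λ=4: eigenvector (2,1,0).
For λ=-4: eigenvector (-1,0,1).
General solution: C_1e^(2t)(4,2,1) + C_2e^(4t)(2,1,0) + C_3e^(-4t)(-1,0,1).

x(t) = 4C_1e^(2t) + 2C_2e^(4t) - C_3e^(-4t), y(t) = 2C_1e^(2t) + C_2e^(4t), z(t) = C_1e^(2t) + C_3e^(-4t)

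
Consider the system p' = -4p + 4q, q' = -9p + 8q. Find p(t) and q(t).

Coefficient matrix A = [[-4, 4], [-9, 8]].
Characteristic polynomial det(A - λI) = λ^2 - 4λ + 4 = 0.
Single eigenvalue λ = 2 with algebraic multiplicity 2.
Eigenvector v = (2,3); generalized eigenvector w with (A-λI)w=v is (-1,-1).
General solution: e^(2t)[C_1·v + C_2·(t·v + w)].

p(t) = 2C_1e^(2t) + 2C_2te^(2t) - C_2e^(2t), q(t) = 3C_1e^(2t) + 3C_2te^(2t) - C_2e^(2t)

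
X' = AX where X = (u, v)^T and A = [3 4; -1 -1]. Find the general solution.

Coefficient matrix A = [[3, 4], [-1, -1]].
Characteristic polynomial det(A - λI) = λ^2 - 2λ + 1 = 0.
Single eigenvalue λ = 1 with algebraic multiplicity 2.
Eigenvector v = (-2,1); generalized eigenvector w with (A-λI)w=v is (-1,0).
General solution: e^(t)[c_1·v + c_2·(t·v + w)].

u(t) = -2c_1e^(t) - 2c_2te^(t) - c_2e^(t), v(t) = c_1e^(t) + c_2te^(t)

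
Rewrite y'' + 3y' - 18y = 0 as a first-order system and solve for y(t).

y(t) = C_1e^(-6t) + C_2e^(3t)

Let x_1 = y, x_2 = y'. Then x_1' = x_2 and x_2' = 18x_1 - 3x_2.
A = [[0,1],[18,-3]]; det(A-λI) = λ^2 + 3λ - 18.
Eigenvalues λ = -6, 3 with eigenvectors (1,-6), (1,3).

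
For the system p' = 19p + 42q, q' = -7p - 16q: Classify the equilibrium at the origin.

saddle

A = [[19,42],[-7,-16]]; det(A-λI) = λ^2 - 3λ - 10.
λ = -2, 5: opposite signs.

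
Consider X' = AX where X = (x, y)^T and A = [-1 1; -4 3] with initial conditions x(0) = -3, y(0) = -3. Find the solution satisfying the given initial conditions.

x(t) = 3te^(t) - 3e^(t), y(t) = 6te^(t) - 3e^(t)

Coefficient matrix A = [[-1, 1], [-4, 3]].
Characteristic polynomial det(A - λI) = λ^2 - 2λ + 1 = 0.
Single eigenvalue λ = 1 with algebraic multiplicity 2.
Eigenvector v = (1,2); generalized eigenvector w with (A-λI)w=v is (-1,-1).
General solution: e^(t)[c_1·v + c_2·(t·v + w)].
Applying x(0)=-3, y(0)=-3 gives c_1=0, c_2=3.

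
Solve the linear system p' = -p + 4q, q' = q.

Coefficient matrix A = [[-1, 4], [0, 1]].
Characteristic polynomial det(A - λI) = λ^2 - 1 = 0.
Eigenvalues λ = -1, 1.
For λ=-1: (A-λI) row 1 is [0, 4], so an eigenvector is (1, 0).
For λ=1: (A-λI) row 1 is [-2, 4], so an eigenvector is (-2, -1).
General solution: C_1e^(-t)(1,0) + C_2e^(t)(-2,-1).

p(t) = C_1e^(-t) - 2C_2e^(t), q(t) = -C_2e^(t)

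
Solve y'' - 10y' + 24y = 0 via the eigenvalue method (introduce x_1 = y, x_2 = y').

y(t) = K_1e^(6t) + K_2e^(4t)

Let x_1 = y, x_2 = y'. Then x_1' = x_2 and x_2' = -24x_1 + 10x_2.
A = [[0,1],[-24,10]]; det(A-λI) = λ^2 - 10λ + 24.
Eigenvalues λ = 6, 4 with eigenvectors (1,6), (1,4).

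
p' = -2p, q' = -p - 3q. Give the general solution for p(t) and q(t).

p(t) = -C_2e^(-2t), q(t) = -C_1e^(-3t) + C_2e^(-2t)

Coefficient matrix A = [[-2, 0], [-1, -3]].
Characteristic polynomial det(A - λI) = λ^2 + 5λ + 6 = 0.
Eigenvalues λ = -3, -2.
For λ=-3: (A-λI) row 1 is [1, 0], so an eigenvector is (0, -1).
For λ=-2: (A-λI) row 2 is [-1, -1], so an eigenvector is (-1, 1).
General solution: C_1e^(-3t)(0,-1) + C_2e^(-2t)(-1,1).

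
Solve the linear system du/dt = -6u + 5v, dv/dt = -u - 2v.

Coefficient matrix A = [[-6, 5], [-1, -2]].
Characteristic polynomial det(A - λI) = λ^2 + 8λ + 17 = 0.
Eigenvalues λ = -4 ± i (complex conjugate pair).
For λ=-4+i: an eigenvector is (-1,0) - i(2,1) = (-1 - 2i, 0 - i).
A real fundamental pair from Re and Im of e^((-4+i)t)v: X_1 = e^(-4t)(cos(t)·(-1,0) + sin(t)·(2,1)), X_2 = e^(-4t)(sin(t)·(-1,0) - cos(t)·(2,1)).
General solution: c_1X_1 + c_2X_2.

u(t) = 2c_1e^(-4t)sin(t) - c_1e^(-4t)cos(t) - c_2e^(-4t)sin(t) - 2c_2e^(-4t)cos(t), v(t) = c_1e^(-4t)sin(t) - c_2e^(-4t)cos(t)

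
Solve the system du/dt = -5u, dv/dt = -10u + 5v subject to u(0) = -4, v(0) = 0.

Coefficient matrix A = [[-5, 0], [-10, 5]].
Characteristic polynomial det(A - λI) = λ^2 - 25 = 0.
Eigenvalues λ = -5, 5.
For λ=-5: (A-λI) row 2 is [-10, 10], so an eigenvector is (1, 1).
For λ=5: (A-λI) row 1 is [-10, 0], so an eigenvector is (0, -1).
General solution: K_1e^(-5t)(1,1) + K_2e^(5t)(0,-1).
Applying u(0)=-4, v(0)=0 gives K_1=-4, K_2=-4.

u(t) = -4e^(-5t), v(t) = 4e^(5t) - 4e^(-5t)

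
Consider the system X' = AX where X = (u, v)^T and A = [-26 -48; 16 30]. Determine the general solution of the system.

Coefficient matrix A = [[-26, -48], [16, 30]].
Characteristic polynomial det(A - λI) = λ^2 - 4λ - 12 = 0.
Eigenvalues λ = 6, -2.
For λ=6: (A-λI) row 1 is [-32, -48], so an eigenvector is (-3, 2).
For λ=-2: (A-λI) row 1 is [-24, -48], so an eigenvector is (-2, 1).
General solution: K_1e^(6t)(-3,2) + K_2e^(-2t)(-2,1).

u(t) = -3K_1e^(6t) - 2K_2e^(-2t), v(t) = 2K_1e^(6t) + K_2e^(-2t)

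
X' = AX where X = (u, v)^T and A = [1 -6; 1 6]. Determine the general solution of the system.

Coefficient matrix A = [[1, -6], [1, 6]].
Characteristic polynomial det(A - λI) = λ^2 - 7λ + 12 = 0.
Eigenvalues λ = 4, 3.
For λ=4: (A-λI) row 1 is [-3, -6], so an eigenvector is (2, -1).
For λ=3: (A-λI) row 1 is [-2, -6], so an eigenvector is (3, -1).
General solution: C_1e^(4t)(2,-1) + C_2e^(3t)(3,-1).

u(t) = 2C_1e^(4t) + 3C_2e^(3t), v(t) = -C_1e^(4t) - C_2e^(3t)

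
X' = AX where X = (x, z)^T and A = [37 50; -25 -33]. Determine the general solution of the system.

x(t) = 3K_1e^(2t)sin(5t) - K_1e^(2t)cos(5t) - K_2e^(2t)sin(5t) - 3K_2e^(2t)cos(5t), z(t) = -2K_1e^(2t)sin(5t) + K_1e^(2t)cos(5t) + K_2e^(2t)sin(5t) + 2K_2e^(2t)cos(5t)

Coefficient matrix A = [[37, 50], [-25, -33]].
Characteristic polynomial det(A - λI) = λ^2 - 4λ + 29 = 0.
Eigenvalues λ = 2 ± 5i (complex conjugate pair).
For λ=2+5i: an eigenvector is (-1,1) - i(3,-2) = (-1 - 3i, 1 + 2i).
A real fundamental pair from Re and Im of e^((2+5i)t)v: X_1 = e^(2t)(cos(5t)·(-1,1) + sin(5t)·(3,-2)), X_2 = e^(2t)(sin(5t)·(-1,1) - cos(5t)·(3,-2)).
General solution: K_1X_1 + K_2X_2.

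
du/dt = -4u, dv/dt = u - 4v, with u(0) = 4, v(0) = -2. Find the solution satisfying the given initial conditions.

u(t) = 4e^(-4t), v(t) = 4te^(-4t) - 2e^(-4t)

Coefficient matrix A = [[-4, 0], [1, -4]].
Characteristic polynomial det(A - λI) = λ^2 + 8λ + 16 = 0.
Single eigenvalue λ = -4 with algebraic multiplicity 2.
Eigenvector v = (0,1); generalized eigenvector w with (A-λI)w=v is (1,-2).
General solution: e^(-4t)[C_1·v + C_2·(t·v + w)].
Applying u(0)=4, v(0)=-2 gives C_1=6, C_2=4.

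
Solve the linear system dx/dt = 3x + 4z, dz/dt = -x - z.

Coefficient matrix A = [[3, 4], [-1, -1]].
Characteristic polynomial det(A - λI) = λ^2 - 2λ + 1 = 0.
Single eigenvalue λ = 1 with algebraic multiplicity 2.
Eigenvector v = (2,-1); generalized eigenvector w with (A-λI)w=v is (-1,1).
General solution: e^(t)[K_1·v + K_2·(t·v + w)].

x(t) = 2K_1e^(t) + 2K_2te^(t) - K_2e^(t), z(t) = -K_1e^(t) - K_2te^(t) + K_2e^(t)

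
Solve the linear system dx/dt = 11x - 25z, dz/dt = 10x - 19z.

x(t) = -c_1e^(-4t)sin(5t) - 2c_1e^(-4t)cos(5t) - 2c_2e^(-4t)sin(5t) + c_2e^(-4t)cos(5t), z(t) = -c_1e^(-4t)sin(5t) - c_1e^(-4t)cos(5t) - c_2e^(-4t)sin(5t) + c_2e^(-4t)cos(5t)

Coefficient matrix A = [[11, -25], [10, -19]].
Characteristic polynomial det(A - λI) = λ^2 + 8λ + 41 = 0.
Eigenvalues λ = -4 ± 5i (complex conjugate pair).
For λ=-4+5i: an eigenvector is (-2,-1) - i(-1,-1) = (-2 + i, -1 + i).
A real fundamental pair from Re and Im of e^((-4+5i)t)v: X_1 = e^(-4t)(cos(5t)·(-2,-1) + sin(5t)·(-1,-1)), X_2 = e^(-4t)(sin(5t)·(-2,-1) - cos(5t)·(-1,-1)).
General solution: c_1X_1 + c_2X_2.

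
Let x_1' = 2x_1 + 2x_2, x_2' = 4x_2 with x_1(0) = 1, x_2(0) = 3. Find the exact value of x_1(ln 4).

A = [[2,2],[0,4]]; eigenvalues λ = 2, 4.
Eigenvectors: (1,0) for λ=2, (-1,-1) for λ=4.
From the initial condition, c_1 = -2, c_2 = -3.
x_1(ln 4) = (-2)(4^2)(1) + (-3)(4^4)(-1) = 736.

736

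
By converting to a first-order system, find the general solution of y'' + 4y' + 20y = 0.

Let x_1 = y, x_2 = y'. Then x_1' = x_2 and x_2' = -20x_1 - 4x_2.
A = [[0,1],[-20,-4]]; det(A-λI) = λ^2 + 4λ + 20.
Eigenvalues λ = -2 ± 4i.

y(t) = C_1e^(-2t)cos(4t) + C_2e^(-2t)sin(4t)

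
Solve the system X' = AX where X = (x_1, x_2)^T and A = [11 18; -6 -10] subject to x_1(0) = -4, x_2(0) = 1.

x_1(t) = -10e^(2t) + 6e^(-t), x_2(t) = 5e^(2t) - 4e^(-t)

Coefficient matrix A = [[11, 18], [-6, -10]].
Characteristic polynomial det(A - λI) = λ^2 - λ - 2 = 0.
Eigenvalues λ = -1, 2.
For λ=-1: (A-λI) row 1 is [12, 18], so an eigenvector is (3, -2).
For λ=2: (A-λI) row 1 is [9, 18], so an eigenvector is (-2, 1).
General solution: C_1e^(-t)(3,-2) + C_2e^(2t)(-2,1).
Applying x_1(0)=-4, x_2(0)=1 gives C_1=2, C_2=5.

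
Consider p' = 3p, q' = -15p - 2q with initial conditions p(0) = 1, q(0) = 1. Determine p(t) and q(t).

p(t) = e^(3t), q(t) = -3e^(3t) + 4e^(-2t)

Coefficient matrix A = [[3, 0], [-15, -2]].
Characteristic polynomial det(A - λI) = λ^2 - λ - 6 = 0.
Eigenvalues λ = -2, 3.
For λ=-2: (A-λI) row 1 is [5, 0], so an eigenvector is (0, -1).
For λ=3: (A-λI) row 2 is [-15, -5], so an eigenvector is (-1, 3).
General solution: K_1e^(-2t)(0,-1) + K_2e^(3t)(-1,3).
Applying p(0)=1, q(0)=1 gives K_1=-4, K_2=-1.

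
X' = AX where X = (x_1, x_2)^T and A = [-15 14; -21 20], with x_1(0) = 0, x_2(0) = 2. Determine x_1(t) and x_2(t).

x_1(t) = 4e^(6t) - 4e^(-t), x_2(t) = 6e^(6t) - 4e^(-t)

Coefficient matrix A = [[-15, 14], [-21, 20]].
Characteristic polynomial det(A - λI) = λ^2 - 5λ - 6 = 0.
Eigenvalues λ = -1, 6.
For λ=-1: (A-λI) row 1 is [-14, 14], so an eigenvector is (1, 1).
For λ=6: (A-λI) row 1 is [-21, 14], so an eigenvector is (-2, -3).
General solution: C_1e^(-t)(1,1) + C_2e^(6t)(-2,-3).
Applying x_1(0)=0, x_2(0)=2 gives C_1=-4, C_2=-2.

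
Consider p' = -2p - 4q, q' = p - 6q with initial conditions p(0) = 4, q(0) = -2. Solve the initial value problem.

p(t) = 16te^(-4t) + 4e^(-4t), q(t) = 8te^(-4t) - 2e^(-4t)

Coefficient matrix A = [[-2, -4], [1, -6]].
Characteristic polynomial det(A - λI) = λ^2 + 8λ + 16 = 0.
Single eigenvalue λ = -4 with algebraic multiplicity 2.
Eigenvector v = (2,1); generalized eigenvector w with (A-λI)w=v is (1,0).
General solution: e^(-4t)[C_1·v + C_2·(t·v + w)].
Applying p(0)=4, q(0)=-2 gives C_1=-2, C_2=8.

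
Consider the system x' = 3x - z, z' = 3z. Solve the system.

x(t) = -C_1e^(3t) - C_2te^(3t) - 3C_2e^(3t), z(t) = C_2e^(3t)

Coefficient matrix A = [[3, -1], [0, 3]].
Characteristic polynomial det(A - λI) = λ^2 - 6λ + 9 = 0.
Single eigenvalue λ = 3 with algebraic multiplicity 2.
Eigenvector v = (-1,0); generalized eigenvector w with (A-λI)w=v is (-3,1).
General solution: e^(3t)[C_1·v + C_2·(t·v + w)].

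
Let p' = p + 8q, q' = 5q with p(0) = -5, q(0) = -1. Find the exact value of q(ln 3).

-243

A = [[1,8],[0,5]]; eigenvalues λ = 1, 5.
Eigenvectors: (-1,0) for λ=1, (2,1) for λ=5.
From the initial condition, c_1 = 3, c_2 = -1.
q(ln 3) = (3)(3^1)(0) + (-1)(3^5)(1) = -243.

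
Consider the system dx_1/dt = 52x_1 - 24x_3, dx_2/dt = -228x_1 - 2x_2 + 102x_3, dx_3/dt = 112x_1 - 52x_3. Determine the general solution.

x_1(t) = 3c_1e^(-4t) + c_3e^(4t), x_2(t) = -15c_1e^(-4t) + c_2e^(-2t) - 4c_3e^(4t), x_3(t) = 7c_1e^(-4t) + 2c_3e^(4t)

Coefficient matrix A = [[52, 0, -24], [-228, -2, 102], [112, 0, -52]].
det(A - λI) = 0 gives eigenvalues λ = -4, -2, 4.
For λ=-4: eigenvector (3,-15,7).
For λ=-2: eigenvector (0,1,0).
For λ=4: eigenvector (1,-4,2).
General solution: c_1e^(-4t)(3,-15,7) + c_2e^(-2t)(0,1,0) + c_3e^(4t)(1,-4,2).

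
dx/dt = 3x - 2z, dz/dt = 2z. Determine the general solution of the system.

Coefficient matrix A = [[3, -2], [0, 2]].
Characteristic polynomial det(A - λI) = λ^2 - 5λ + 6 = 0.
Eigenvalues λ = 3, 2.
For λ=3: (A-λI) row 1 is [0, -2], so an eigenvector is (1, 0).
For λ=2: (A-λI) row 1 is [1, -2], so an eigenvector is (2, 1).
General solution: K_1e^(3t)(1,0) + K_2e^(2t)(2,1).

x(t) = K_1e^(3t) + 2K_2e^(2t), z(t) = K_2e^(2t)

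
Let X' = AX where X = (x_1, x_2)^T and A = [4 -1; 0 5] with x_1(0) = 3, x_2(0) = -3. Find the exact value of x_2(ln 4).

-3072

A = [[4,-1],[0,5]]; eigenvalues λ = 4, 5.
Eigenvectors: (1,0) for λ=4, (1,-1) for λ=5.
From the initial condition, c_1 = 0, c_2 = 3.
x_2(ln 4) = (0)(4^4)(0) + (3)(4^5)(-1) = -3072.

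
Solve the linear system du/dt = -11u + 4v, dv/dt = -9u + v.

u(t) = 2C_1e^(-5t) + 2C_2te^(-5t) - C_2e^(-5t), v(t) = 3C_1e^(-5t) + 3C_2te^(-5t) - C_2e^(-5t)

Coefficient matrix A = [[-11, 4], [-9, 1]].
Characteristic polynomial det(A - λI) = λ^2 + 10λ + 25 = 0.
Single eigenvalue λ = -5 with algebraic multiplicity 2.
Eigenvector v = (2,3); generalized eigenvector w with (A-λI)w=v is (-1,-1).
General solution: e^(-5t)[C_1·v + C_2·(t·v + w)].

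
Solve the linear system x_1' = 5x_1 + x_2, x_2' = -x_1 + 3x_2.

Coefficient matrix A = [[5, 1], [-1, 3]].
Characteristic polynomial det(A - λI) = λ^2 - 8λ + 16 = 0.
Single eigenvalue λ = 4 with algebraic multiplicity 2.
Eigenvector v = (-1,1); generalized eigenvector w with (A-λI)w=v is (0,-1).
General solution: e^(4t)[c_1·v + c_2·(t·v + w)].

x_1(t) = -c_1e^(4t) - c_2te^(4t), x_2(t) = c_1e^(4t) + c_2te^(4t) - c_2e^(4t)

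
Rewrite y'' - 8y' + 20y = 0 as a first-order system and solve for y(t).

y(t) = C_1e^(4t)cos(2t) + C_2e^(4t)sin(2t)

Let x_1 = y, x_2 = y'. Then x_1' = x_2 and x_2' = -20x_1 + 8x_2.
A = [[0,1],[-20,8]]; det(A-λI) = λ^2 - 8λ + 20.
Eigenvalues λ = 4 ± 2i.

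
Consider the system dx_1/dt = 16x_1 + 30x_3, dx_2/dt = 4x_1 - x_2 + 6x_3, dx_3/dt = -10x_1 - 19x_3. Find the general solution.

Coefficient matrix A = [[16, 0, 30], [4, -1, 6], [-10, 0, -19]].
det(A - λI) = 0 gives eigenvalues λ = -1, -4, 1.
For λ=-1: eigenvector (0,1,0).
For λ=-4: eigenvector (-3,0,2).
For λ=1: eigenvector (-2,-1,1).
General solution: K_1e^(-t)(0,1,0) + K_2e^(-4t)(-3,0,2) + K_3e^(t)(-2,-1,1).

x_1(t) = -3K_2e^(-4t) - 2K_3e^(t), x_2(t) = K_1e^(-t) - K_3e^(t), x_3(t) = 2K_2e^(-4t) + K_3e^(t)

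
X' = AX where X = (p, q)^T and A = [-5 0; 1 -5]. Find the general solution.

p(t) = -C_2e^(-5t), q(t) = -C_1e^(-5t) - C_2te^(-5t) + C_2e^(-5t)

Coefficient matrix A = [[-5, 0], [1, -5]].
Characteristic polynomial det(A - λI) = λ^2 + 10λ + 25 = 0.
Single eigenvalue λ = -5 with algebraic multiplicity 2.
Eigenvector v = (0,-1); generalized eigenvector w with (A-λI)w=v is (-1,1).
General solution: e^(-5t)[C_1·v + C_2·(t·v + w)].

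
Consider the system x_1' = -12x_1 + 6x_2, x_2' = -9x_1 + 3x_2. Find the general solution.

Coefficient matrix A = [[-12, 6], [-9, 3]].
Characteristic polynomial det(A - λI) = λ^2 + 9λ + 18 = 0.
Eigenvalues λ = -6, -3.
For λ=-6: (A-λI) row 1 is [-6, 6], so an eigenvector is (-1, -1).
For λ=-3: (A-λI) row 1 is [-9, 6], so an eigenvector is (2, 3).
General solution: c_1e^(-6t)(-1,-1) + c_2e^(-3t)(2,3).

x_1(t) = -c_1e^(-6t) + 2c_2e^(-3t), x_2(t) = -c_1e^(-6t) + 3c_2e^(-3t)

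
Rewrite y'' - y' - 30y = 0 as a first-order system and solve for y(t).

Let x_1 = y, x_2 = y'. Then x_1' = x_2 and x_2' = 30x_1 + x_2.
A = [[0,1],[30,1]]; det(A-λI) = λ^2 - λ - 30.
Eigenvalues λ = -5, 6 with eigenvectors (1,-5), (1,6).

y(t) = K_1e^(-5t) + K_2e^(6t)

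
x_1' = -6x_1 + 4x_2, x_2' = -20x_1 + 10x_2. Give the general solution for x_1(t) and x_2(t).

x_1(t) = -C_1e^(2t)sin(4t) + C_2e^(2t)cos(4t), x_2(t) = -2C_1e^(2t)sin(4t) - C_1e^(2t)cos(4t) - C_2e^(2t)sin(4t) + 2C_2e^(2t)cos(4t)

Coefficient matrix A = [[-6, 4], [-20, 10]].
Characteristic polynomial det(A - λI) = λ^2 - 4λ + 20 = 0.
Eigenvalues λ = 2 ± 4i (complex conjugate pair).
For λ=2+4i: an eigenvector is (0,-1) - i(-1,-2) = (0 + i, -1 + 2i).
A real fundamental pair from Re and Im of e^((2+4i)t)v: X_1 = e^(2t)(cos(4t)·(0,-1) + sin(4t)·(-1,-2)), X_2 = e^(2t)(sin(4t)·(0,-1) - cos(4t)·(-1,-2)).
General solution: C_1X_1 + C_2X_2.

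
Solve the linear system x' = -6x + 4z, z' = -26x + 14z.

x(t) = C_1e^(4t)sin(2t) + C_1e^(4t)cos(2t) + C_2e^(4t)sin(2t) - C_2e^(4t)cos(2t), z(t) = 2C_1e^(4t)sin(2t) + 3C_1e^(4t)cos(2t) + 3C_2e^(4t)sin(2t) - 2C_2e^(4t)cos(2t)

Coefficient matrix A = [[-6, 4], [-26, 14]].
Characteristic polynomial det(A - λI) = λ^2 - 8λ + 20 = 0.
Eigenvalues λ = 4 ± 2i (complex conjugate pair).
For λ=4+2i: an eigenvector is (1,3) - i(1,2) = (1 - i, 3 - 2i).
A real fundamental pair from Re and Im of e^((4+2i)t)v: X_1 = e^(4t)(cos(2t)·(1,3) + sin(2t)·(1,2)), X_2 = e^(4t)(sin(2t)·(1,3) - cos(2t)·(1,2)).
General solution: C_1X_1 + C_2X_2.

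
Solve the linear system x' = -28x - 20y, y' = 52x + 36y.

Coefficient matrix A = [[-28, -20], [52, 36]].
Characteristic polynomial det(A - λI) = λ^2 - 8λ + 32 = 0.
Eigenvalues λ = 4 ± 4i (complex conjugate pair).
For λ=4+4i: an eigenvector is (2,-3) - i(-1,2) = (2 + i, -3 - 2i).
A real fundamental pair from Re and Im of e^((4+4i)t)v: X_1 = e^(4t)(cos(4t)·(2,-3) + sin(4t)·(-1,2)), X_2 = e^(4t)(sin(4t)·(2,-3) - cos(4t)·(-1,2)).
General solution: c_1X_1 + c_2X_2.

x(t) = -c_1e^(4t)sin(4t) + 2c_1e^(4t)cos(4t) + 2c_2e^(4t)sin(4t) + c_2e^(4t)cos(4t), y(t) = 2c_1e^(4t)sin(4t) - 3c_1e^(4t)cos(4t) - 3c_2e^(4t)sin(4t) - 2c_2e^(4t)cos(4t)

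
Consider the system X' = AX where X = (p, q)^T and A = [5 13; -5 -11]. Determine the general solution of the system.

p(t) = -2K_1e^(-3t)sin(t) + 3K_1e^(-3t)cos(t) + 3K_2e^(-3t)sin(t) + 2K_2e^(-3t)cos(t), q(t) = K_1e^(-3t)sin(t) - 2K_1e^(-3t)cos(t) - 2K_2e^(-3t)sin(t) - K_2e^(-3t)cos(t)

Coefficient matrix A = [[5, 13], [-5, -11]].
Characteristic polynomial det(A - λI) = λ^2 + 6λ + 10 = 0.
Eigenvalues λ = -3 ± i (complex conjugate pair).
For λ=-3+i: an eigenvector is (3,-2) - i(-2,1) = (3 + 2i, -2 - i).
A real fundamental pair from Re and Im of e^((-3+i)t)v: X_1 = e^(-3t)(cos(t)·(3,-2) + sin(t)·(-2,1)), X_2 = e^(-3t)(sin(t)·(3,-2) - cos(t)·(-2,1)).
General solution: K_1X_1 + K_2X_2.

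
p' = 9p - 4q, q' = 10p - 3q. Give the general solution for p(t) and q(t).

Coefficient matrix A = [[9, -4], [10, -3]].
Characteristic polynomial det(A - λI) = λ^2 - 6λ + 13 = 0.
Eigenvalues λ = 3 ± 2i (complex conjugate pair).
For λ=3+2i: an eigenvector is (-1,-1) - i(-1,-2) = (-1 + i, -1 + 2i).
A real fundamental pair from Re and Im of e^((3+2i)t)v: X_1 = e^(3t)(cos(2t)·(-1,-1) + sin(2t)·(-1,-2)), X_2 = e^(3t)(sin(2t)·(-1,-1) - cos(2t)·(-1,-2)).
General solution: K_1X_1 + K_2X_2.

p(t) = -K_1e^(3t)sin(2t) - K_1e^(3t)cos(2t) - K_2e^(3t)sin(2t) + K_2e^(3t)cos(2t), q(t) = -2K_1e^(3t)sin(2t) - K_1e^(3t)cos(2t) - K_2e^(3t)sin(2t) + 2K_2e^(3t)cos(2t)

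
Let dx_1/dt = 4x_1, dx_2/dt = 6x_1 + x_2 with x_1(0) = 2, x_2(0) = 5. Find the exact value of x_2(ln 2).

66

A = [[4,0],[6,1]]; eigenvalues λ = 4, 1.
Eigenvectors: (-1,-2) for λ=4, (0,-1) for λ=1.
From the initial condition, c_1 = -2, c_2 = -1.
x_2(ln 2) = (-2)(2^4)(-2) + (-1)(2^1)(-1) = 66.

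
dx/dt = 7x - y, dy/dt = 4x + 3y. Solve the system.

Coefficient matrix A = [[7, -1], [4, 3]].
Characteristic polynomial det(A - λI) = λ^2 - 10λ + 25 = 0.
Single eigenvalue λ = 5 with algebraic multiplicity 2.
Eigenvector v = (1,2); generalized eigenvector w with (A-λI)w=v is (-1,-3).
General solution: e^(5t)[K_1·v + K_2·(t·v + w)].

x(t) = K_1e^(5t) + K_2te^(5t) - K_2e^(5t), y(t) = 2K_1e^(5t) + 2K_2te^(5t) - 3K_2e^(5t)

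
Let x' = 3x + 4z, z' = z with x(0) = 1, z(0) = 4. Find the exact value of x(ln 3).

219

A = [[3,4],[0,1]]; eigenvalues λ = 1, 3.
Eigenvectors: (2,-1) for λ=1, (-1,0) for λ=3.
From the initial condition, c_1 = -4, c_2 = -9.
x(ln 3) = (-4)(3^1)(2) + (-9)(3^3)(-1) = 219.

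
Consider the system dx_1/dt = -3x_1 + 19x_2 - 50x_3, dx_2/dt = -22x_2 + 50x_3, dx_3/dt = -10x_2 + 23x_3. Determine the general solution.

Coefficient matrix A = [[-3, 19, -50], [0, -22, 50], [0, -10, 23]].
det(A - λI) = 0 gives eigenvalues λ = -3, -2, 3.
For λ=-3: eigenvector (1,0,0).
For λ=-2: eigenvector (-5,5,2).
For λ=3: eigenvector (-2,2,1).
General solution: c_1e^(-3t)(1,0,0) + c_2e^(-2t)(-5,5,2) + c_3e^(3t)(-2,2,1).

x_1(t) = c_1e^(-3t) - 5c_2e^(-2t) - 2c_3e^(3t), x_2(t) = 5c_2e^(-2t) + 2c_3e^(3t), x_3(t) = 2c_2e^(-2t) + c_3e^(3t)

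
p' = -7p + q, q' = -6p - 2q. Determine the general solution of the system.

p(t) = c_1e^(-5t) + c_2e^(-4t), q(t) = 2c_1e^(-5t) + 3c_2e^(-4t)

Coefficient matrix A = [[-7, 1], [-6, -2]].
Characteristic polynomial det(A - λI) = λ^2 + 9λ + 20 = 0.
Eigenvalues λ = -5, -4.
For λ=-5: (A-λI) row 1 is [-2, 1], so an eigenvector is (1, 2).
For λ=-4: (A-λI) row 1 is [-3, 1], so an eigenvector is (1, 3).
General solution: c_1e^(-5t)(1,2) + c_2e^(-4t)(1,3).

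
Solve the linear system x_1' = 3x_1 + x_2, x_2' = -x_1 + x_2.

Coefficient matrix A = [[3, 1], [-1, 1]].
Characteristic polynomial det(A - λI) = λ^2 - 4λ + 4 = 0.
Single eigenvalue λ = 2 with algebraic multiplicity 2.
Eigenvector v = (-1,1); generalized eigenvector w with (A-λI)w=v is (0,-1).
General solution: e^(2t)[C_1·v + C_2·(t·v + w)].

x_1(t) = -C_1e^(2t) - C_2te^(2t), x_2(t) = C_1e^(2t) + C_2te^(2t) - C_2e^(2t)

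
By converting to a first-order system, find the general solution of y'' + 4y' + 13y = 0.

Let x_1 = y, x_2 = y'. Then x_1' = x_2 and x_2' = -13x_1 - 4x_2.
A = [[0,1],[-13,-4]]; det(A-λI) = λ^2 + 4λ + 13.
Eigenvalues λ = -2 ± 3i.

y(t) = K_1e^(-2t)cos(3t) + K_2e^(-2t)sin(3t)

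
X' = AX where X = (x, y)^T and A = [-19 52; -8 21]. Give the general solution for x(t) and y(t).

x(t) = -2c_1e^(t)sin(4t) + 3c_1e^(t)cos(4t) + 3c_2e^(t)sin(4t) + 2c_2e^(t)cos(4t), y(t) = -c_1e^(t)sin(4t) + c_1e^(t)cos(4t) + c_2e^(t)sin(4t) + c_2e^(t)cos(4t)

Coefficient matrix A = [[-19, 52], [-8, 21]].
Characteristic polynomial det(A - λI) = λ^2 - 2λ + 17 = 0.
Eigenvalues λ = 1 ± 4i (complex conjugate pair).
For λ=1+4i: an eigenvector is (3,1) - i(-2,-1) = (3 + 2i, 1 + i).
A real fundamental pair from Re and Im of e^((1+4i)t)v: X_1 = e^(t)(cos(4t)·(3,1) + sin(4t)·(-2,-1)), X_2 = e^(t)(sin(4t)·(3,1) - cos(4t)·(-2,-1)).
General solution: c_1X_1 + c_2X_2.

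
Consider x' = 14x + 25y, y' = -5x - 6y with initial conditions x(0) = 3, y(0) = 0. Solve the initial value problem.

Coefficient matrix A = [[14, 25], [-5, -6]].
Characteristic polynomial det(A - λI) = λ^2 - 8λ + 41 = 0.
Eigenvalues λ = 4 ± 5i (complex conjugate pair).
For λ=4+5i: an eigenvector is (-1,0) - i(-2,1) = (-1 + 2i, 0 - i).
A real fundamental pair from Re and Im of e^((4+5i)t)v: X_1 = e^(4t)(cos(5t)·(-1,0) + sin(5t)·(-2,1)), X_2 = e^(4t)(sin(5t)·(-1,0) - cos(5t)·(-2,1)).
General solution: K_1X_1 + K_2X_2.
Applying x(0)=3, y(0)=0 gives K_1=-3, K_2=0.

x(t) = 6e^(4t)sin(5t) + 3e^(4t)cos(5t), y(t) = -3e^(4t)sin(5t)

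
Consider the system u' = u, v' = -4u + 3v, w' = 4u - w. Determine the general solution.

u(t) = K_1e^(t), v(t) = 2K_1e^(t) + K_3e^(3t), w(t) = 2K_1e^(t) + K_2e^(-t)

Coefficient matrix A = [[1, 0, 0], [-4, 3, 0], [4, 0, -1]].
det(A - λI) = 0 gives eigenvalues λ = 1, -1, 3.
For λ=1: eigenvector (1,2,2).
For λ=-1: eigenvector (0,0,1).
For λ=3: eigenvector (0,1,0).
General solution: K_1e^(t)(1,2,2) + K_2e^(-t)(0,0,1) + K_3e^(3t)(0,1,0).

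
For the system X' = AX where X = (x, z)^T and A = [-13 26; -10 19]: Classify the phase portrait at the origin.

A = [[-13,26],[-10,19]]; det(A-λI) = λ^2 - 6λ + 13.
λ = 3 ± 2i: positive real part.

unstable spiral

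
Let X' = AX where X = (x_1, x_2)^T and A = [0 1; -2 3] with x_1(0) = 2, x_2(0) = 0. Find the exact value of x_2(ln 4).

A = [[0,1],[-2,3]]; eigenvalues λ = 2, 1.
Eigenvectors: (1,2) for λ=2, (-1,-1) for λ=1.
From the initial condition, c_1 = -2, c_2 = -4.
x_2(ln 4) = (-2)(4^2)(2) + (-4)(4^1)(-1) = -48.

-48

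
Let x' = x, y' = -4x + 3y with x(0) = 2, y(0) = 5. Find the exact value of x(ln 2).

4

A = [[1,0],[-4,3]]; eigenvalues λ = 3, 1.
Eigenvectors: (0,-1) for λ=3, (-1,-2) for λ=1.
From the initial condition, c_1 = -1, c_2 = -2.
x(ln 2) = (-1)(2^3)(0) + (-2)(2^1)(-1) = 4.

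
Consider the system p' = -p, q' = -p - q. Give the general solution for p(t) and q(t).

Coefficient matrix A = [[-1, 0], [-1, -1]].
Characteristic polynomial det(A - λI) = λ^2 + 2λ + 1 = 0.
Single eigenvalue λ = -1 with algebraic multiplicity 2.
Eigenvector v = (0,1); generalized eigenvector w with (A-λI)w=v is (-1,-1).
General solution: e^(-t)[c_1·v + c_2·(t·v + w)].

p(t) = -c_2e^(-t), q(t) = c_1e^(-t) + c_2te^(-t) - c_2e^(-t)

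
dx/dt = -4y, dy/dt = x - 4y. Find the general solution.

Coefficient matrix A = [[0, -4], [1, -4]].
Characteristic polynomial det(A - λI) = λ^2 + 4λ + 4 = 0.
Single eigenvalue λ = -2 with algebraic multiplicity 2.
Eigenvector v = (-2,-1); generalized eigenvector w with (A-λI)w=v is (1,1).
General solution: e^(-2t)[K_1·v + K_2·(t·v + w)].

x(t) = -2K_1e^(-2t) - 2K_2te^(-2t) + K_2e^(-2t), y(t) = -K_1e^(-2t) - K_2te^(-2t) + K_2e^(-2t)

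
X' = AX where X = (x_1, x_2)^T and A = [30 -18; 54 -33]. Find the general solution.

x_1(t) = K_1e^(-6t) + 2K_2e^(3t), x_2(t) = 2K_1e^(-6t) + 3K_2e^(3t)

Coefficient matrix A = [[30, -18], [54, -33]].
Characteristic polynomial det(A - λI) = λ^2 + 3λ - 18 = 0.
Eigenvalues λ = -6, 3.
For λ=-6: (A-λI) row 1 is [36, -18], so an eigenvector is (1, 2).
For λ=3: (A-λI) row 1 is [27, -18], so an eigenvector is (2, 3).
General solution: K_1e^(-6t)(1,2) + K_2e^(3t)(2,3).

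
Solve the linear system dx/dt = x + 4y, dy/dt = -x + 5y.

x(t) = 2C_1e^(3t) + 2C_2te^(3t) + 3C_2e^(3t), y(t) = C_1e^(3t) + C_2te^(3t) + 2C_2e^(3t)

Coefficient matrix A = [[1, 4], [-1, 5]].
Characteristic polynomial det(A - λI) = λ^2 - 6λ + 9 = 0.
Single eigenvalue λ = 3 with algebraic multiplicity 2.
Eigenvector v = (2,1); generalized eigenvector w with (A-λI)w=v is (3,2).
General solution: e^(3t)[C_1·v + C_2·(t·v + w)].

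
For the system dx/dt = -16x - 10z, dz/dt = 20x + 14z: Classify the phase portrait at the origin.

saddle

A = [[-16,-10],[20,14]]; det(A-λI) = λ^2 + 2λ - 24.
λ = -6, 4: opposite signs.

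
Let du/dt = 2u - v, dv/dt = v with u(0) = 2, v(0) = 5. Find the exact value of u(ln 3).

A = [[2,-1],[0,1]]; eigenvalues λ = 1, 2.
Eigenvectors: (-1,-1) for λ=1, (1,0) for λ=2.
From the initial condition, c_1 = -5, c_2 = -3.
u(ln 3) = (-5)(3^1)(-1) + (-3)(3^2)(1) = -12.

-12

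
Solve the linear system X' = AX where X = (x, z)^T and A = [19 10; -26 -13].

Coefficient matrix A = [[19, 10], [-26, -13]].
Characteristic polynomial det(A - λI) = λ^2 - 6λ + 13 = 0.
Eigenvalues λ = 3 ± 2i (complex conjugate pair).
For λ=3+2i: an eigenvector is (2,-3) - i(1,-2) = (2 - i, -3 + 2i).
A real fundamental pair from Re and Im of e^((3+2i)t)v: X_1 = e^(3t)(cos(2t)·(2,-3) + sin(2t)·(1,-2)), X_2 = e^(3t)(sin(2t)·(2,-3) - cos(2t)·(1,-2)).
General solution: c_1X_1 + c_2X_2.

x(t) = c_1e^(3t)sin(2t) + 2c_1e^(3t)cos(2t) + 2c_2e^(3t)sin(2t) - c_2e^(3t)cos(2t), z(t) = -2c_1e^(3t)sin(2t) - 3c_1e^(3t)cos(2t) - 3c_2e^(3t)sin(2t) + 2c_2e^(3t)cos(2t)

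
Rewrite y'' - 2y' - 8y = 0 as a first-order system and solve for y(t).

y(t) = c_1e^(4t) + c_2e^(-2t)

Let x_1 = y, x_2 = y'. Then x_1' = x_2 and x_2' = 8x_1 + 2x_2.
A = [[0,1],[8,2]]; det(A-λI) = λ^2 - 2λ - 8.
Eigenvalues λ = 4, -2 with eigenvectors (1,4), (1,-2).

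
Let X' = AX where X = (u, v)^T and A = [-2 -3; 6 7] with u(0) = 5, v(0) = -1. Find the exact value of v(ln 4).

A = [[-2,-3],[6,7]]; eigenvalues λ = 4, 1.
Eigenvectors: (1,-2) for λ=4, (-1,1) for λ=1.
From the initial condition, c_1 = -4, c_2 = -9.
v(ln 4) = (-4)(4^4)(-2) + (-9)(4^1)(1) = 2012.

2012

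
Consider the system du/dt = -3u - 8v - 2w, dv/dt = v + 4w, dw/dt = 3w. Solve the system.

Coefficient matrix A = [[-3, -8, -2], [0, 1, 4], [0, 0, 3]].
det(A - λI) = 0 gives eigenvalues λ = 1, -3, 3.
For λ=1: eigenvector (-2,1,0).
For λ=-3: eigenvector (1,0,0).
For λ=3: eigenvector (-3,2,1).
General solution: C_1e^(t)(-2,1,0) + C_2e^(-3t)(1,0,0) + C_3e^(3t)(-3,2,1).

u(t) = -2C_1e^(t) + C_2e^(-3t) - 3C_3e^(3t), v(t) = C_1e^(t) + 2C_3e^(3t), w(t) = C_3e^(3t)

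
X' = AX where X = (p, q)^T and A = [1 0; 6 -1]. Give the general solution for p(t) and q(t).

Coefficient matrix A = [[1, 0], [6, -1]].
Characteristic polynomial det(A - λI) = λ^2 - 1 = 0.
Eigenvalues λ = 1, -1.
For λ=1: (A-λI) row 2 is [6, -2], so an eigenvector is (-1, -3).
For λ=-1: (A-λI) row 1 is [2, 0], so an eigenvector is (0, 1).
General solution: K_1e^(t)(-1,-3) + K_2e^(-t)(0,1).

p(t) = -K_1e^(t), q(t) = -3K_1e^(t) + K_2e^(-t)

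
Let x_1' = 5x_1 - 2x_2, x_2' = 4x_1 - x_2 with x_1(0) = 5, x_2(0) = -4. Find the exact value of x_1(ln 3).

351

A = [[5,-2],[4,-1]]; eigenvalues λ = 1, 3.
Eigenvectors: (1,2) for λ=1, (-1,-1) for λ=3.
From the initial condition, c_1 = -9, c_2 = -14.
x_1(ln 3) = (-9)(3^1)(1) + (-14)(3^3)(-1) = 351.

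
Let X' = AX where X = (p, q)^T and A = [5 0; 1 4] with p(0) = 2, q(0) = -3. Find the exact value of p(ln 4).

A = [[5,0],[1,4]]; eigenvalues λ = 5, 4.
Eigenvectors: (1,1) for λ=5, (0,-1) for λ=4.
From the initial condition, c_1 = 2, c_2 = 5.
p(ln 4) = (2)(4^5)(1) + (5)(4^4)(0) = 2048.

2048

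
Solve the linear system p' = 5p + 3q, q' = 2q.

p(t) = -C_1e^(2t) - C_2e^(5t), q(t) = C_1e^(2t)

Coefficient matrix A = [[5, 3], [0, 2]].
Characteristic polynomial det(A - λI) = λ^2 - 7λ + 10 = 0.
Eigenvalues λ = 2, 5.
For λ=2: (A-λI) row 1 is [3, 3], so an eigenvector is (-1, 1).
For λ=5: (A-λI) row 1 is [0, 3], so an eigenvector is (-1, 0).
General solution: C_1e^(2t)(-1,1) + C_2e^(5t)(-1,0).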